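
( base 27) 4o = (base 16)84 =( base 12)B0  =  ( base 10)132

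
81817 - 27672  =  54145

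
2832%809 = 405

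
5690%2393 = 904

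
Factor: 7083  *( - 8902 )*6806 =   -  429137805996 = - 2^2*3^2*41^1 *83^1 * 787^1 *4451^1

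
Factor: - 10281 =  - 3^1*23^1*149^1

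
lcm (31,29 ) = 899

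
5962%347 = 63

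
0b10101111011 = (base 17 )4e9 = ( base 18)45h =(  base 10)1403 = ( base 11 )1066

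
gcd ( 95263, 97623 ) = 1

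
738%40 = 18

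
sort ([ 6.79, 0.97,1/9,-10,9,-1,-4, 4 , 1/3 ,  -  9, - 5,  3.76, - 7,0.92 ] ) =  [ - 10, - 9, - 7, - 5, - 4, - 1 , 1/9,1/3, 0.92,  0.97, 3.76,4, 6.79 , 9 ] 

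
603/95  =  6 + 33/95= 6.35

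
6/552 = 1/92 = 0.01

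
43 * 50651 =2177993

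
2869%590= 509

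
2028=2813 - 785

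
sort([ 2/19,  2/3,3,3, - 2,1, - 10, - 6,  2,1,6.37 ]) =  [ - 10,-6, - 2, 2/19, 2/3,  1,  1, 2,3, 3,6.37 ]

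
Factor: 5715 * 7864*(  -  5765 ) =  - 2^3*3^2*5^2*  127^1*983^1*1153^1=- 259095011400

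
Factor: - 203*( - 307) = 7^1*29^1 *307^1 = 62321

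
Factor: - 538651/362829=- 3^ ( - 1)*120943^( - 1 )*538651^1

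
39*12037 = 469443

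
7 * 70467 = 493269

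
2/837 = 2/837=   0.00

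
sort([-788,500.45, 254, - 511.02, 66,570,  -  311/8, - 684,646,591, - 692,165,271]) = [- 788, - 692,-684,- 511.02, - 311/8,66,165, 254 , 271,500.45,570,591,646 ]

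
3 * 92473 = 277419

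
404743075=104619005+300124070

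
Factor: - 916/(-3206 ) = 2/7 = 2^1*7^( - 1) 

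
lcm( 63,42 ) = 126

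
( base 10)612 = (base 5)4422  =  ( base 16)264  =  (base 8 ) 1144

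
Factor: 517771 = 607^1*853^1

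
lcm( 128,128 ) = 128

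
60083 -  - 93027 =153110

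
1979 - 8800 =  - 6821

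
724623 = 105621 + 619002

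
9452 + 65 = 9517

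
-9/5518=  - 9/5518  =  -0.00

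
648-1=647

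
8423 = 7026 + 1397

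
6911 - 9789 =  - 2878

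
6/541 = 6/541 = 0.01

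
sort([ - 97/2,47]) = [ - 97/2,47 ]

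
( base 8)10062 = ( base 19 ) b94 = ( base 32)41i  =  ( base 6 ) 31110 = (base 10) 4146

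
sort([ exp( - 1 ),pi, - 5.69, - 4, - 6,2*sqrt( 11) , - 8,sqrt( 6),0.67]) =[-8,  -  6, - 5.69,-4,exp(-1),0.67,sqrt( 6),pi, 2*sqrt( 11 )]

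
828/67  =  828/67  =  12.36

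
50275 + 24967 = 75242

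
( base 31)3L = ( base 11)A4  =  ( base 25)4e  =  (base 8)162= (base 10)114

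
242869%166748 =76121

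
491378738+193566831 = 684945569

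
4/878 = 2/439 = 0.00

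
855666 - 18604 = 837062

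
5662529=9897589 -4235060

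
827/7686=827/7686 = 0.11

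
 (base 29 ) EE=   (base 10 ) 420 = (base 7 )1140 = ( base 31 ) DH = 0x1a4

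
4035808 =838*4816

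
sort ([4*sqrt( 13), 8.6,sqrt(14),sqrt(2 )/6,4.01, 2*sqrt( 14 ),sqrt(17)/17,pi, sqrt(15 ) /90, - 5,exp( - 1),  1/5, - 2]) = [ - 5, - 2 , sqrt( 15)/90, 1/5,  sqrt( 2 ) /6, sqrt( 17)/17 , exp( - 1)  ,  pi,sqrt(14), 4.01,2* sqrt(14),8.6, 4 * sqrt(13)]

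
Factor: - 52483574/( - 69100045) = 2^1*5^( - 1)*7^( - 2 ) *11^1*13^1*89^ ( - 1 )*3169^( - 1)*183509^1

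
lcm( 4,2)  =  4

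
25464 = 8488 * 3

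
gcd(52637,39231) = 1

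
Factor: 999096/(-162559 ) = -2^3*3^1*7^1*19^1 * 149^( - 1 ) * 313^1*1091^( - 1)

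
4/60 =1/15 = 0.07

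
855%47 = 9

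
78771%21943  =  12942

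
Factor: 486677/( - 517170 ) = -2^( - 1)*3^(  -  1 )*5^( - 1)*17239^( - 1)*486677^1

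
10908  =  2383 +8525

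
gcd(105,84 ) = 21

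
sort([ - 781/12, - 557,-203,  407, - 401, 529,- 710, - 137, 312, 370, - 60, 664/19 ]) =[ - 710, - 557, - 401, - 203, - 137, - 781/12, - 60, 664/19,312,370, 407,529]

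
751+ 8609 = 9360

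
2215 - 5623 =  - 3408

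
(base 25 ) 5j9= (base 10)3609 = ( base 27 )4pi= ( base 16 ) e19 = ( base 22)7a1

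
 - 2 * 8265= - 16530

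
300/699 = 100/233= 0.43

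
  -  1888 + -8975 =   -  10863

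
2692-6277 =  - 3585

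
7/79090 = 7/79090 = 0.00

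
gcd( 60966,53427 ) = 3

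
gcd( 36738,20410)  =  4082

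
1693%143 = 120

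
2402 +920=3322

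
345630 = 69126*5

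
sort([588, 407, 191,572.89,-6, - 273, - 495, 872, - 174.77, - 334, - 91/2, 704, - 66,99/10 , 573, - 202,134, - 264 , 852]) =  [ - 495, - 334, - 273,-264, - 202, - 174.77, - 66, - 91/2,  -  6, 99/10, 134,191 , 407,572.89, 573, 588, 704, 852, 872 ]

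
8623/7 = 1231+6/7 = 1231.86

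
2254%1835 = 419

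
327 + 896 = 1223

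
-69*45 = -3105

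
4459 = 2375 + 2084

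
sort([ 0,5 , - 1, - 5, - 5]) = [ - 5 , - 5 , - 1,0 , 5 ] 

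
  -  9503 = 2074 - 11577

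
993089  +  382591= 1375680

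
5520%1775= 195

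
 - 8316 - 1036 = -9352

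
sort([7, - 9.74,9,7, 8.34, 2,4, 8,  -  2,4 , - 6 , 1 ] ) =[ - 9.74 , - 6, - 2,1,2,4,4, 7,  7,8,  8.34,9] 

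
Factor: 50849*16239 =3^1*5413^1*50849^1 = 825736911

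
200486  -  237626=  - 37140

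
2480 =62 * 40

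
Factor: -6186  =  -2^1*3^1*1031^1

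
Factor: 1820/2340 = 3^ ( - 2)*7^1=7/9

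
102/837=34/279=0.12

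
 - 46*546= - 25116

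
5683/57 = 5683/57 = 99.70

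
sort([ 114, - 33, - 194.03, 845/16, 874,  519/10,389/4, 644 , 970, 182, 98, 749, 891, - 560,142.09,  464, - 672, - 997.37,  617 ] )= [ -997.37, - 672, - 560,-194.03 , - 33, 519/10, 845/16,  389/4,98,114, 142.09, 182, 464, 617, 644, 749, 874, 891,970]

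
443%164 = 115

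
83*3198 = 265434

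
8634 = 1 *8634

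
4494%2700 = 1794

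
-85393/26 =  - 3285+ 17/26 = -  3284.35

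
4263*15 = 63945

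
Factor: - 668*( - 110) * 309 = 2^3*3^1*5^1*11^1*103^1*167^1 = 22705320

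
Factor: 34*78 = 2652  =  2^2*3^1*13^1*17^1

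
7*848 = 5936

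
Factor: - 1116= -2^2*3^2*31^1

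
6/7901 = 6/7901 = 0.00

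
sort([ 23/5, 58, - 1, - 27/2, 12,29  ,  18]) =[  -  27/2, - 1, 23/5, 12 , 18 , 29, 58]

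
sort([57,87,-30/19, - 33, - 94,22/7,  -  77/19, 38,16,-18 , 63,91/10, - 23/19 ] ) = [  -  94, - 33, -18,-77/19,  -  30/19,-23/19,22/7, 91/10,16,38,57,63, 87 ] 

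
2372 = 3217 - 845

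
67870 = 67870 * 1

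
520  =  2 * 260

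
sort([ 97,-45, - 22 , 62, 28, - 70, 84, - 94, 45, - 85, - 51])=[ - 94,-85, - 70, - 51,-45, - 22, 28, 45,62, 84, 97] 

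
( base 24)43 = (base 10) 99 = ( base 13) 78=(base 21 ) 4F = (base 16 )63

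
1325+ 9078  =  10403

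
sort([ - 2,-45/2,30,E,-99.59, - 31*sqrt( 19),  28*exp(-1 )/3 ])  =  [-31*sqrt(19), - 99.59, - 45/2, - 2, E, 28*exp( - 1 ) /3 , 30 ] 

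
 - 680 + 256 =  - 424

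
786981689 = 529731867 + 257249822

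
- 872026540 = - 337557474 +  - 534469066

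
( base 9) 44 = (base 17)26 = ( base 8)50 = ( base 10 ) 40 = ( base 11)37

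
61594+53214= 114808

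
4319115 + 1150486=5469601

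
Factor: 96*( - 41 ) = - 2^5*3^1*41^1 = - 3936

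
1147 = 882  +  265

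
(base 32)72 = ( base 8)342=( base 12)16a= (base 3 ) 22101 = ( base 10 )226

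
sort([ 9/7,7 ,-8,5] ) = [ - 8,9/7, 5,7 ]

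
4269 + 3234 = 7503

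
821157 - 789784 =31373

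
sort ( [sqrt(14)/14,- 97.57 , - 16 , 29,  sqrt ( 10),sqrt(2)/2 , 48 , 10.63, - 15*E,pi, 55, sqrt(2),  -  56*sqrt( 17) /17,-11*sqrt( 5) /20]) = [ - 97.57 , - 15*E,-16, - 56*sqrt(17)/17, - 11*sqrt( 5)/20, sqrt( 14) /14, sqrt( 2)/2 , sqrt(2 ) , pi,sqrt (10 ), 10.63 , 29,48,55]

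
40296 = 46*876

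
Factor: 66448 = 2^4*4153^1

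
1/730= 1/730  =  0.00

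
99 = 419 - 320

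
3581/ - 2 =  - 3581/2= -1790.50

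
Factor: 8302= 2^1*7^1*593^1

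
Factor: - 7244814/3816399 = - 2^1*19^1*103^1 * 617^1*1272133^( - 1) = - 2414938/1272133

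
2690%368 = 114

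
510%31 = 14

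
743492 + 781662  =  1525154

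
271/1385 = 271/1385 = 0.20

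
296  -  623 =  -327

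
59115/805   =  1689/23  =  73.43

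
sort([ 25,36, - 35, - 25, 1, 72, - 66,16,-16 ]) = [- 66, - 35, - 25, - 16, 1,16 , 25, 36,72]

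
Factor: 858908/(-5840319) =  -2^2 *3^( - 1) * 17^2*547^(-1)*743^1*3559^( - 1)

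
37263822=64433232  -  27169410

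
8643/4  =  8643/4 = 2160.75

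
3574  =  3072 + 502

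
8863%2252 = 2107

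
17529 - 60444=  - 42915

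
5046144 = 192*26282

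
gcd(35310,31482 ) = 66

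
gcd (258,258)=258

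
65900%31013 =3874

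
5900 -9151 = -3251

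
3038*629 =1910902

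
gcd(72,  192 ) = 24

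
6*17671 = 106026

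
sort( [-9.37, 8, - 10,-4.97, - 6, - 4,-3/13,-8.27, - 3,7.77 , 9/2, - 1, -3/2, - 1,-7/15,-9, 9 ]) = [-10,-9.37, - 9,  -  8.27, - 6,-4.97, -4 ,  -  3,  -  3/2,- 1, - 1 , - 7/15,-3/13,9/2, 7.77,8, 9 ]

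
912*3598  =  3281376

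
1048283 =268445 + 779838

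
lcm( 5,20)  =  20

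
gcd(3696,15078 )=42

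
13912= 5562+8350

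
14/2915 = 14/2915= 0.00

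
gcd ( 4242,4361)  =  7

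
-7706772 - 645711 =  -8352483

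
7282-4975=2307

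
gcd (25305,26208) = 21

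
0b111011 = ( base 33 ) 1q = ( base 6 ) 135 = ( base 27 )25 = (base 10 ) 59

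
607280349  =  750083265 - 142802916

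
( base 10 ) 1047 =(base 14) 54b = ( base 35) TW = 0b10000010111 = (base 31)12o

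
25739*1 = 25739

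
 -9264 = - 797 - 8467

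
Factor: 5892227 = 11^1*449^1*1193^1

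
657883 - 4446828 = -3788945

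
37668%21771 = 15897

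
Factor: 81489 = 3^1*23^1*1181^1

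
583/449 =583/449= 1.30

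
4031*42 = 169302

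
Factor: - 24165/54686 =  - 2^(  -  1) * 3^3 * 5^1*37^( - 1)*179^1 * 739^( - 1)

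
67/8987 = 67/8987 = 0.01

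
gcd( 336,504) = 168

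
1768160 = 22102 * 80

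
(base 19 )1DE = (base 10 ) 622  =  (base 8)1156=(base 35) hr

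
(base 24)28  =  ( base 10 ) 56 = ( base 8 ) 70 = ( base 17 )35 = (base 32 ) 1o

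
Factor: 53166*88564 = 2^3*3^1 *7^1*3163^1*8861^1=4708593624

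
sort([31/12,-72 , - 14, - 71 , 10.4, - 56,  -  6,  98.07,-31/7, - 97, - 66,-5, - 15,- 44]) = [ - 97, - 72, - 71, - 66, - 56, - 44,-15, - 14, - 6,- 5, - 31/7, 31/12, 10.4,  98.07 ]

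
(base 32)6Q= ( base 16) DA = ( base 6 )1002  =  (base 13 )13A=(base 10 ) 218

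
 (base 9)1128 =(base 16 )344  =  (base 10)836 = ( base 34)ok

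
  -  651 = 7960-8611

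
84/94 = 42/47 = 0.89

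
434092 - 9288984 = -8854892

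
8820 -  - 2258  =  11078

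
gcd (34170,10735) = 5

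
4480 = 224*20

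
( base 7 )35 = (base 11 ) 24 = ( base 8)32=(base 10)26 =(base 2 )11010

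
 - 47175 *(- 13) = 613275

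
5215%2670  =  2545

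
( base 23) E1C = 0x1D11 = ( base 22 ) F85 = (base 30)881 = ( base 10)7441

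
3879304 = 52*74602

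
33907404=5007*6772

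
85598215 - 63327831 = 22270384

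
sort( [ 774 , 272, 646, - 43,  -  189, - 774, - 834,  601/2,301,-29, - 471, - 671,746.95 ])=[ - 834,-774, - 671 ,-471, - 189, - 43, - 29,272,601/2, 301,646,746.95,774]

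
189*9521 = 1799469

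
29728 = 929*32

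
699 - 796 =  - 97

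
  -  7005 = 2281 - 9286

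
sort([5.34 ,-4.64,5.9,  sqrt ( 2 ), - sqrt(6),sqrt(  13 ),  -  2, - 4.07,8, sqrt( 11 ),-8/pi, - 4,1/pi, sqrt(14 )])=[ - 4.64,- 4.07, - 4, - 8/pi, - sqrt(6) , - 2, 1/pi,sqrt( 2) , sqrt( 11),sqrt ( 13),  sqrt(14), 5.34,5.9, 8 ] 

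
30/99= 10/33 = 0.30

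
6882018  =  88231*78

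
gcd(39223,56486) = 61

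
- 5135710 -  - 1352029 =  - 3783681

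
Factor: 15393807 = 3^5 * 11^1*13^1 * 443^1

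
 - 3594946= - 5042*713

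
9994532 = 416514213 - 406519681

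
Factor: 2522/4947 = 2^1*3^( - 1 )*13^1*17^( - 1) = 26/51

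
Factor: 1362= 2^1*3^1*227^1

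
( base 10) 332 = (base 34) 9q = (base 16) 14c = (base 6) 1312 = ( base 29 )bd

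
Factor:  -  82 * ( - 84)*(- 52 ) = -358176 = -2^5*3^1*7^1*13^1*41^1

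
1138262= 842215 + 296047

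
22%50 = 22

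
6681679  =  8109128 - 1427449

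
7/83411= 7/83411 = 0.00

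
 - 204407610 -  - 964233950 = 759826340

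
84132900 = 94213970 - 10081070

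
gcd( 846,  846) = 846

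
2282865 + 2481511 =4764376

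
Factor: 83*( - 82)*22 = - 149732 = - 2^2*11^1*41^1*83^1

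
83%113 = 83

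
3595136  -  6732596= - 3137460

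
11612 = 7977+3635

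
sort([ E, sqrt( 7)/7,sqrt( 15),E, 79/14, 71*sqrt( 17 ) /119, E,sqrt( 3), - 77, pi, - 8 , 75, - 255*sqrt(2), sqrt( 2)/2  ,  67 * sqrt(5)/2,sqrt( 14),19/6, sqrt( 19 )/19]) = [ - 255*  sqrt (2),  -  77, - 8 , sqrt(19 ) /19,sqrt( 7 ) /7, sqrt(2 )/2 , sqrt(3), 71 *sqrt (17)/119, E, E, E, pi, 19/6,sqrt( 14), sqrt( 15) , 79/14, 67*sqrt( 5)/2, 75]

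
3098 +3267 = 6365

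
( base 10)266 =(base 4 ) 10022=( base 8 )412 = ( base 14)150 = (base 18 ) EE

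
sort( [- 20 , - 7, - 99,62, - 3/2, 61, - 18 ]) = [ - 99, - 20, - 18, - 7, - 3/2 , 61,62]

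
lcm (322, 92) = 644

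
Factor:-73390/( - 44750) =41/25 = 5^( - 2) *41^1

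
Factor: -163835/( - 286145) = 217/379 = 7^1 * 31^1*379^( - 1) 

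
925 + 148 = 1073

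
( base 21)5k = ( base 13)98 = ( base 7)236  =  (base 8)175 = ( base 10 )125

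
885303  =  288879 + 596424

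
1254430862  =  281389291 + 973041571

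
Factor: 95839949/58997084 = 2^( -2)  *67^1*443^1 * 1447^( - 1)*3229^1 * 10193^( - 1)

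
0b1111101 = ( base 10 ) 125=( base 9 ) 148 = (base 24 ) 55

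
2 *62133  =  124266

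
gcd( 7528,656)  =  8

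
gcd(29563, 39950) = 799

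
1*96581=96581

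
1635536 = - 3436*(-476)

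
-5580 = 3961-9541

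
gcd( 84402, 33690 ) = 6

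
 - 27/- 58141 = 27/58141 =0.00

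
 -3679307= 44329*(- 83) 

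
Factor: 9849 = 3^1*7^2 * 67^1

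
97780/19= 5146 +6/19= 5146.32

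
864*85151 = 73570464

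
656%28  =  12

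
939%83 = 26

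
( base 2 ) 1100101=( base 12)85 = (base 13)7a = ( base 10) 101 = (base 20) 51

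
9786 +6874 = 16660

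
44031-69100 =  - 25069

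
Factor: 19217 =11^1*1747^1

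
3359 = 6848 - 3489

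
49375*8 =395000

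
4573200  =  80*57165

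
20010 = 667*30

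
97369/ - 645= -97369/645 = - 150.96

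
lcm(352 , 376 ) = 16544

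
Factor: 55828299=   3^1* 18609433^1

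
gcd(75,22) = 1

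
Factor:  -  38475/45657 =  - 75/89 = - 3^1*5^2*89^( - 1)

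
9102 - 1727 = 7375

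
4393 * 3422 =15032846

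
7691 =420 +7271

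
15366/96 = 160+1/16 = 160.06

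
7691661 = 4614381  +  3077280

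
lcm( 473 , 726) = 31218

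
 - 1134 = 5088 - 6222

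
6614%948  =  926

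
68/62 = 34/31 = 1.10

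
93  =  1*93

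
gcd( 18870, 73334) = 74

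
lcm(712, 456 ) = 40584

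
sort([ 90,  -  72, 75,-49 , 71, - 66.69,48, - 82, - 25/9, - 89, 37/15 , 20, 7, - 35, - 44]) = [ - 89, - 82 , - 72, - 66.69, - 49, - 44, - 35, - 25/9, 37/15, 7, 20, 48, 71, 75, 90 ] 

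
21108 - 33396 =- 12288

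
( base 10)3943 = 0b111101100111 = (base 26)5lh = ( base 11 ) 2A65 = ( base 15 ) 127d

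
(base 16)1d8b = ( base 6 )55003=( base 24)D33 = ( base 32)7cb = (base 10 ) 7563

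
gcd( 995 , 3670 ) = 5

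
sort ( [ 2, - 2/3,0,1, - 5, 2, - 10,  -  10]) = [-10, - 10, -5,  -  2/3,0,1,2,2]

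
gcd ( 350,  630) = 70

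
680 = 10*68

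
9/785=9/785 =0.01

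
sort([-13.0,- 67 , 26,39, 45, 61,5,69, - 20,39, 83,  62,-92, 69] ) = [ -92, - 67, - 20,-13.0,  5,26,39,39, 45 , 61, 62, 69 , 69, 83]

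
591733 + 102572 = 694305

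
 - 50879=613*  (- 83)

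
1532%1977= 1532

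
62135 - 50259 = 11876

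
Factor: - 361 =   -  19^2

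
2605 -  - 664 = 3269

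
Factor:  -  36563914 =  - 2^1*887^1*20611^1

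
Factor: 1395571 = 23^1*47^1*1291^1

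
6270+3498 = 9768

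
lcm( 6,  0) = 0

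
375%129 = 117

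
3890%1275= 65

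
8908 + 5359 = 14267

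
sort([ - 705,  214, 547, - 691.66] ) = [- 705, - 691.66,214, 547 ]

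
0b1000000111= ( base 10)519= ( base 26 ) JP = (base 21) 13F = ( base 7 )1341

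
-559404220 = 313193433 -872597653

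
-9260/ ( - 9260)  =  1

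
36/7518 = 6/1253 = 0.00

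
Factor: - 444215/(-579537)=3^( - 2)*5^1 * 7^(-1)*9199^( -1) * 88843^1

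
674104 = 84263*8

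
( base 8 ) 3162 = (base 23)32h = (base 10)1650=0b11001110010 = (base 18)51c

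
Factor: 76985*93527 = 5^1 * 7^1 * 31^1 * 89^1*173^1* 431^1 = 7200176095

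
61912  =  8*7739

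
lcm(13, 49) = 637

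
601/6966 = 601/6966 = 0.09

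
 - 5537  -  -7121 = 1584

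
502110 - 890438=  - 388328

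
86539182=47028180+39511002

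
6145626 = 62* 99123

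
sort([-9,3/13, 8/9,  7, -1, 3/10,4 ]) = [-9,-1,3/13,3/10,8/9, 4,7] 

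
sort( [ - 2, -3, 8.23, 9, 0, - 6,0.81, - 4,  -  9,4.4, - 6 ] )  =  [ - 9, - 6,  -  6,  -  4, - 3, - 2,0, 0.81,4.4,8.23, 9]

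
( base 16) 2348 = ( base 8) 21510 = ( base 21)ka2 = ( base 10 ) 9032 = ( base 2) 10001101001000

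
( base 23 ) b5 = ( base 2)100000010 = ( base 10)258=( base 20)CI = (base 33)7R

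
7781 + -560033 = - 552252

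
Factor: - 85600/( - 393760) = 5/23 = 5^1*23^( - 1 ) 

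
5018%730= 638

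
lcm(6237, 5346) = 37422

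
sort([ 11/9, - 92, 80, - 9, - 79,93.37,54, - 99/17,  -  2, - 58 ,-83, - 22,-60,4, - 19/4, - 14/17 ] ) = [ - 92,-83, - 79, - 60, - 58 ,- 22, - 9, - 99/17, - 19/4,-2, - 14/17, 11/9, 4, 54,  80, 93.37]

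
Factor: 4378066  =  2^1*7^1*11^1*28429^1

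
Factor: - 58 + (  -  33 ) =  - 7^1*13^1 = - 91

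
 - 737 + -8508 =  - 9245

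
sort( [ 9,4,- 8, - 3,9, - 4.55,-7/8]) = [ - 8,  -  4.55, - 3,- 7/8 , 4, 9 , 9 ] 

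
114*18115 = 2065110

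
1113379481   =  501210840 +612168641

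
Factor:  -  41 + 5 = - 2^2*3^2 = -36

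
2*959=1918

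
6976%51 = 40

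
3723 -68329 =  - 64606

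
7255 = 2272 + 4983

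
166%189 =166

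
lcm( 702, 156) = 1404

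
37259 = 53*703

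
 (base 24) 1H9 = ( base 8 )1741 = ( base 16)3E1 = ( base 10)993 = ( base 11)823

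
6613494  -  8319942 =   -  1706448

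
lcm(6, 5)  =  30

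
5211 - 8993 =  - 3782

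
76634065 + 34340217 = 110974282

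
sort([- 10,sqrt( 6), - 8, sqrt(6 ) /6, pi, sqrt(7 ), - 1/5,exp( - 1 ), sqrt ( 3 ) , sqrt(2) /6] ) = [- 10, - 8, - 1/5,  sqrt(2 ) /6,exp( - 1 ) , sqrt(6)/6,sqrt(3),sqrt(6 ),  sqrt(7),pi]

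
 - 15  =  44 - 59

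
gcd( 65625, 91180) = 5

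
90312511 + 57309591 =147622102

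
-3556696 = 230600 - 3787296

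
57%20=17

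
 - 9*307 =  - 2763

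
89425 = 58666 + 30759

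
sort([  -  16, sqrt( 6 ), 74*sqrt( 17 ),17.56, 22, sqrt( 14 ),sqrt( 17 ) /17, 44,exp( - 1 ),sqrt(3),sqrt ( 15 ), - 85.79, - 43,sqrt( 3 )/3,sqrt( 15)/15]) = [ - 85.79, - 43, - 16,sqrt(17) /17,sqrt( 15)/15,exp( - 1) , sqrt( 3) /3,  sqrt(3),sqrt ( 6),  sqrt( 14),  sqrt(15),17.56,22,44, 74*sqrt(17 ) ]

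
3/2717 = 3/2717 = 0.00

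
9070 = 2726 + 6344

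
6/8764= 3/4382 = 0.00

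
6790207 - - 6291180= 13081387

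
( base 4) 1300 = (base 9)134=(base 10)112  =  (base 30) 3m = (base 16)70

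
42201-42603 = -402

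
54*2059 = 111186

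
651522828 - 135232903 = 516289925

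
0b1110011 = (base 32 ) 3J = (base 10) 115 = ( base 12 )97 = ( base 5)430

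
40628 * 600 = 24376800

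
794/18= 397/9 = 44.11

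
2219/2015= 2219/2015 = 1.10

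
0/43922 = 0=0.00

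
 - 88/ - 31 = 88/31 = 2.84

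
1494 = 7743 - 6249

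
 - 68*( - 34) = 2312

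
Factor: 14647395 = 3^1* 5^1*7^1 *199^1 * 701^1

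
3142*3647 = 11458874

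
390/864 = 65/144 = 0.45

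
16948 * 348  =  5897904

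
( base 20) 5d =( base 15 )78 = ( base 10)113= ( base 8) 161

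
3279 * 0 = 0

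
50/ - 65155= -10/13031 = -0.00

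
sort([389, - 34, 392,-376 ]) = [ - 376,  -  34  ,  389,392]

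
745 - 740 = 5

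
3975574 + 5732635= 9708209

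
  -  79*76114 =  - 6013006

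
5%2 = 1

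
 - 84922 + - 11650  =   - 96572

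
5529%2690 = 149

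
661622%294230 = 73162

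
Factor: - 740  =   - 2^2*5^1*37^1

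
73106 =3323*22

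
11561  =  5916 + 5645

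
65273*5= 326365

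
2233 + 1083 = 3316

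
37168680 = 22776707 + 14391973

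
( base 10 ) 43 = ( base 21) 21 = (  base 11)3A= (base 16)2B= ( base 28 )1f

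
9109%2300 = 2209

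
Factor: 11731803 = 3^1*103^1*37967^1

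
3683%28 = 15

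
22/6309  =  22/6309 = 0.00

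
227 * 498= 113046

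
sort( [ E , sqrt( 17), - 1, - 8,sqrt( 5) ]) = [ - 8, - 1, sqrt( 5 ),E,  sqrt( 17 )] 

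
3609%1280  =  1049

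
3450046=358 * 9637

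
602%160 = 122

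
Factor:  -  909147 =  - 3^1  *303049^1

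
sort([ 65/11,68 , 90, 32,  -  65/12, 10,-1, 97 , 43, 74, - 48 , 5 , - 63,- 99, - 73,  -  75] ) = [ - 99,  -  75,- 73,-63, - 48, - 65/12, - 1, 5, 65/11, 10, 32, 43 , 68, 74,  90,97] 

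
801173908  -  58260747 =742913161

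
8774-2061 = 6713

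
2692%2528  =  164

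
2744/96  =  28 + 7/12 = 28.58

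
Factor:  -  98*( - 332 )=32536=   2^3*7^2 * 83^1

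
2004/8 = 250+1/2 = 250.50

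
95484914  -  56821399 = 38663515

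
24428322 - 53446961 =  - 29018639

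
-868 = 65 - 933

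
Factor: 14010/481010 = 3/103 = 3^1*103^(-1)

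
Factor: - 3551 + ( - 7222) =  - 3^4*7^1*19^1=   - 10773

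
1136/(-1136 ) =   -  1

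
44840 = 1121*40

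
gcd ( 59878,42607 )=1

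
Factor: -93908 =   -  2^2*17^1 * 1381^1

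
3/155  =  3/155 = 0.02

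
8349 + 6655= 15004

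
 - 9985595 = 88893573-98879168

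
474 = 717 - 243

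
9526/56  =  170 + 3/28 = 170.11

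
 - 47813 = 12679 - 60492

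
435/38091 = 145/12697= 0.01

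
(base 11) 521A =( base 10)6918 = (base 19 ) 1032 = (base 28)8n2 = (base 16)1b06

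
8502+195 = 8697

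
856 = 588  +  268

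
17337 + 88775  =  106112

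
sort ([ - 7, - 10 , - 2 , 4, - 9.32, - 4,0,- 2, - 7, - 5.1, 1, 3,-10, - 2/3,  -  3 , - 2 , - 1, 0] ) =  [-10,-10, - 9.32, -7 , - 7, - 5.1, - 4, - 3, - 2, - 2, - 2,-1, -2/3,0,0,1, 3, 4 ]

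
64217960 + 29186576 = 93404536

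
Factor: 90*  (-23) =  - 2070 = - 2^1*3^2 * 5^1 * 23^1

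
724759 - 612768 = 111991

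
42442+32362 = 74804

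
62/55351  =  62/55351=0.00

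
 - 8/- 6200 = 1/775 = 0.00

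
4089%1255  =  324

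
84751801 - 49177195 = 35574606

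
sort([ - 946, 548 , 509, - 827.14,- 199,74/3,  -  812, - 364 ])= [ - 946, - 827.14, - 812, - 364, - 199,74/3 , 509 , 548]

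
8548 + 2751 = 11299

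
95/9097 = 95/9097 = 0.01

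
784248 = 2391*328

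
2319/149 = 2319/149 = 15.56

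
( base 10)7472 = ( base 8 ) 16460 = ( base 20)idc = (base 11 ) 5683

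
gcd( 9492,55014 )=6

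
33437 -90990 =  - 57553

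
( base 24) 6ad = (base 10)3709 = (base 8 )7175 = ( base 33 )3DD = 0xE7D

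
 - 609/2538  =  -1 + 643/846=- 0.24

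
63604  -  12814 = 50790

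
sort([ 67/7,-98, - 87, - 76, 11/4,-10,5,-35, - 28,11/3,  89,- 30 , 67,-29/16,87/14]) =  [-98, - 87, - 76, -35,-30,-28,-10  , - 29/16 , 11/4, 11/3, 5, 87/14,67/7, 67,  89]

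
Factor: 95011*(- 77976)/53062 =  - 3704288868/26531 =- 2^2*3^3*7^3*19^2 *43^ ( - 1 )*277^1 * 617^( - 1)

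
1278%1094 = 184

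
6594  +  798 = 7392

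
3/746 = 3/746 = 0.00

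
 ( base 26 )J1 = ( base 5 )3440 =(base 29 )H2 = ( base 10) 495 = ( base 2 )111101111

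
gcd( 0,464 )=464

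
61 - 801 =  - 740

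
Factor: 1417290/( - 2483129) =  - 2^1*3^1*5^1*7^1*11^ ( -1 )*17^1  *  19^( - 1 ) * 109^ (  -  2)* 397^1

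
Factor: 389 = 389^1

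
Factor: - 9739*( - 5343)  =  3^1*13^1*137^1 * 9739^1=52035477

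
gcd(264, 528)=264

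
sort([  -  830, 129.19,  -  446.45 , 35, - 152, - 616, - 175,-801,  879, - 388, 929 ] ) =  [ - 830, - 801,-616, - 446.45, - 388, - 175,- 152  ,  35,  129.19,879, 929]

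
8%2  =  0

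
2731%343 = 330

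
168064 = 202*832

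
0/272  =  0 = 0.00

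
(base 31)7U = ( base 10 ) 247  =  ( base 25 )9m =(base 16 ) f7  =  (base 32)7n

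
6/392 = 3/196 = 0.02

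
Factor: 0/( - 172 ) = 0  =  0^1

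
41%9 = 5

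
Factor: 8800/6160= 2^1*5^1* 7^( - 1) = 10/7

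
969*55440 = 53721360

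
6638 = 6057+581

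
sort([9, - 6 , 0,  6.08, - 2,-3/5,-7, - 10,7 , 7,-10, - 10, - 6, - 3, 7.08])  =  [-10, - 10, - 10 ,  -  7, - 6, - 6, - 3,-2, - 3/5,0,6.08,7,7,  7.08, 9 ] 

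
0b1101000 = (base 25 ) 44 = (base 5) 404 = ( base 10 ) 104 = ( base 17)62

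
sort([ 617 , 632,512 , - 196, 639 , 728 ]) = [-196,512,  617 , 632, 639,728 ] 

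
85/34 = 2 + 1/2 = 2.50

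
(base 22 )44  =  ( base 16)5C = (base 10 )92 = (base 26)3e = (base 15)62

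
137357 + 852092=989449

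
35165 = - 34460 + 69625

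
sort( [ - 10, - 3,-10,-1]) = [-10,-10, - 3,-1 ]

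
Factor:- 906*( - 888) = 2^4*3^2 * 37^1 * 151^1=804528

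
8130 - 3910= 4220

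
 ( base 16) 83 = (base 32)43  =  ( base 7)245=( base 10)131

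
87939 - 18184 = 69755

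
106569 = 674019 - 567450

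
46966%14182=4420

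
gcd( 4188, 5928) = 12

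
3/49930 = 3/49930 = 0.00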